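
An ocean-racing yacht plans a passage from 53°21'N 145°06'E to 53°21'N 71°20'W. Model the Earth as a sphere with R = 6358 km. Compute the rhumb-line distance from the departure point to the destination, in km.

9510 km

Δψ = ln[tan(π/4+φ₂/2)/tan(π/4+φ₁/2)] = +0.0000;  Δφ = +0.0000 rad,  Δλ = +2.5057 rad
Δψ ≈ 0 so q = cos φ₁ = 0.5969
d = R·√(Δφ² + q²Δλ²) = 6358·1.49572 = 9510 km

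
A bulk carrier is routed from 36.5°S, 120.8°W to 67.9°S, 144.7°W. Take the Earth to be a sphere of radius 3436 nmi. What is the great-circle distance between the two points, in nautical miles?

cos σ = sin φ₁ sin φ₂ + cos φ₁ cos φ₂ cos Δλ
      = sin(-36.50°)sin(-67.90°) + cos(-36.50°)cos(-67.90°)cos(-23.90°) = 0.8276
σ = 34.145° → d = Rσ = 3436·0.59594 = 2048 nmi

2048 nmi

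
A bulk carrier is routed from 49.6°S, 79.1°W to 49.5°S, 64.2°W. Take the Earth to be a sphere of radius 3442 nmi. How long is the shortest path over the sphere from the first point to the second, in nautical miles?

Haversine: a = sin²(Δφ/2)+cos φ₁ cos φ₂ sin²(Δλ/2) = 0.00708;  σ = 2·atan2(√a,√(1−a))
σ = 9.652° → d = Rσ = 3442·0.16845 = 580 nmi

580 nmi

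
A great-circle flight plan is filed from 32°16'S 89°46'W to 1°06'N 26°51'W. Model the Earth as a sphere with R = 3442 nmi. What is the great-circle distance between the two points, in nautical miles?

4085 nmi

Haversine: a = sin²(Δφ/2)+cos φ₁ cos φ₂ sin²(Δλ/2) = 0.31267;  σ = 2·atan2(√a,√(1−a))
σ = 67.997° → d = Rσ = 3442·1.18677 = 4085 nmi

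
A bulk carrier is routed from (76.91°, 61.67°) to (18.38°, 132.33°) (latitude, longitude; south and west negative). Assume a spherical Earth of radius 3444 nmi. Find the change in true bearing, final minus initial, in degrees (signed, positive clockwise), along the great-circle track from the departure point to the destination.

+62.0°

Initial bearing θ₁ = atan2(sin Δλ cos φ₂, cos φ₁ sin φ₂ − sin φ₁ cos φ₂ cos Δλ) = 104.69°
Final bearing θ₂ = (initial bearing from the destination back to the start) + 180° = 166.65°
Δθ = θ₂ − θ₁ = +62.0°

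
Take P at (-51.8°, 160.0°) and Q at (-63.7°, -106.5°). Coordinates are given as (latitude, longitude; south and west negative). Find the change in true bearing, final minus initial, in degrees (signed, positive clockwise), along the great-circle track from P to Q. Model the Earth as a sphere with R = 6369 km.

Initial bearing θ₁ = atan2(sin Δλ cos φ₂, cos φ₁ sin φ₂ − sin φ₁ cos φ₂ cos Δλ) = 142.47°
Final bearing θ₂ = (initial bearing from the destination back to the start) + 180° = 58.25°
Δθ = θ₂ − θ₁ = -84.2°

-84.2°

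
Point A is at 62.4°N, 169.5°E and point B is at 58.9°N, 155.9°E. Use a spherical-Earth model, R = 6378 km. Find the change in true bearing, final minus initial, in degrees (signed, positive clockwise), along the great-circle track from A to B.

-11.9°

At departure: θ₁ = atan2(sin Δλ cos φ₂, cos φ₁ sin φ₂ − sin φ₁ cos φ₂ cos Δλ) = 248.35°
At arrival: θ₂ = atan2(sin Δλ cos φ₁, −cos φ₂ sin φ₁ + sin φ₂ cos φ₁ cos Δλ) = 236.48°
Δθ = θ₂ − θ₁ = -11.9°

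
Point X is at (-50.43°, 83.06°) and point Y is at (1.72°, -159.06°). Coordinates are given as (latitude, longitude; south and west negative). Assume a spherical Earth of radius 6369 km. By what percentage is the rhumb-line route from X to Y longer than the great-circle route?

5.3%

Great circle: σ = 1.8975 rad → d_gc = Rσ = 12084.9 km
Rhumb: Δφ = +0.9102, Δλ = +2.0574, Δψ = +1.0524, q = Δφ/Δψ = 0.8648 → d_rh = R√(Δφ²+q²Δλ²) = 12729.1 km
Excess = (12729.1 − 12084.9) / 12084.9 = 644.2 / 12084.9 = 5.33% ≈ 5.3%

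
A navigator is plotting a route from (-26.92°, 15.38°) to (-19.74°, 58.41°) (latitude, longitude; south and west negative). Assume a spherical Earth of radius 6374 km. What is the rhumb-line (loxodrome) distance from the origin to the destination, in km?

4464 km

Δψ = ln[tan(π/4+φ₂/2)/tan(π/4+φ₁/2)] = +0.1366;  Δφ = +0.1253 rad,  Δλ = +0.7510 rad
q = Δφ/Δψ = 0.9174
d = R·√(Δφ² + q²Δλ²) = 6374·0.70030 = 4464 km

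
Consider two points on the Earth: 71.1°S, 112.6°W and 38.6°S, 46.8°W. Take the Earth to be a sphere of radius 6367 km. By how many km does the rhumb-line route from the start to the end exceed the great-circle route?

203 km

Great circle: cos σ = sin φ₁ sin φ₂ + cos φ₁ cos φ₂ cos Δλ,  σ = 0.8037 rad → d_gc = 5117.5 km
Rhumb line: Δψ = +1.0618, q = Δφ/Δψ = 0.5342, d_rh = R√(Δφ²+q²Δλ²) = 5320.1 km
Excess = 5320.1 − 5117.5 = 202.6 ≈ 203 km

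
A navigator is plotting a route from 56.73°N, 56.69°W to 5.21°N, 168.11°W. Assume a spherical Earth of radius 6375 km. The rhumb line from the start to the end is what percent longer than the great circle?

6.5%

Great circle: σ = 1.6947 rad → d_gc = Rσ = 10803.8 km
Rhumb: Δφ = -0.8992, Δλ = -1.9446, Δψ = -1.1170, q = Δφ/Δψ = 0.8050 → d_rh = R√(Δφ²+q²Δλ²) = 11509.0 km
Excess = (11509.0 − 10803.8) / 10803.8 = 705.2 / 10803.8 = 6.53% ≈ 6.5%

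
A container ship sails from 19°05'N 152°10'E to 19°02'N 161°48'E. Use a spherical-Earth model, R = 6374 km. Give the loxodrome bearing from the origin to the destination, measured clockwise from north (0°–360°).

90.3°

Δψ = ln[tan(π/4+φ₂/2)/tan(π/4+φ₁/2)] = -0.0009
Δλ = +0.1681 rad (taken the short way round)
course = atan2(Δλ, Δψ) = 90.31°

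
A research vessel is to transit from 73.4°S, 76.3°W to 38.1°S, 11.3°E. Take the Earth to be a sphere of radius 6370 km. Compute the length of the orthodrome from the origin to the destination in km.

5901 km

Haversine: a = sin²(Δφ/2)+cos φ₁ cos φ₂ sin²(Δλ/2) = 0.19963;  σ = 2·atan2(√a,√(1−a))
σ = 53.078° → d = Rσ = 6370·0.92638 = 5901 km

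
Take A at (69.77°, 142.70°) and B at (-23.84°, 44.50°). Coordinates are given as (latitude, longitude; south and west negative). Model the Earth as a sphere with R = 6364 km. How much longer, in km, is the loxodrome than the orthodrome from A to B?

Great circle: cos σ = sin φ₁ sin φ₂ + cos φ₁ cos φ₂ cos Δλ,  σ = 2.0091 rad → d_gc = 12785.6 km
Rhumb line: Δψ = -2.1524, q = Δφ/Δψ = 0.7591, d_rh = R√(Δφ²+q²Δλ²) = 13291.2 km
Excess = 13291.2 − 12785.6 = 505.6 ≈ 506 km

506 km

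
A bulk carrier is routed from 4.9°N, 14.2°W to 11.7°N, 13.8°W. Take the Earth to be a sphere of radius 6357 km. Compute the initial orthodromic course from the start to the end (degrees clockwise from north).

3.3°

N = sin Δλ·cos φ₂ = +0.0068;  D = cos φ₁ sin φ₂ − sin φ₁ cos φ₂ cos Δλ = +0.1184
initial course = atan2(N, D) = 3.30°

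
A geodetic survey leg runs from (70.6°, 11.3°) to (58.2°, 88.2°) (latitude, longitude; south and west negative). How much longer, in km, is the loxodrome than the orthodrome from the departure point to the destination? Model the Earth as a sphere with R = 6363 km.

238 km

Great circle: cos σ = sin φ₁ sin φ₂ + cos φ₁ cos φ₂ cos Δλ,  σ = 0.5711 rad → d_gc = 3633.9 km
Rhumb line: Δψ = -0.5107, q = Δφ/Δψ = 0.4238, d_rh = R√(Δφ²+q²Δλ²) = 3872.1 km
Excess = 3872.1 − 3633.9 = 238.2 ≈ 238 km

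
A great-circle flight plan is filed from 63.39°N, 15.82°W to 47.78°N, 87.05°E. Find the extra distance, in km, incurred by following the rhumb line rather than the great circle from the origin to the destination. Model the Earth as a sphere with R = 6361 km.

Great circle: cos σ = sin φ₁ sin φ₂ + cos φ₁ cos φ₂ cos Δλ,  σ = 0.9334 rad → d_gc = 5937.5 km
Rhumb line: Δψ = -0.4901, q = Δφ/Δψ = 0.5559, d_rh = R√(Δφ²+q²Δλ²) = 6580.5 km
Excess = 6580.5 − 5937.5 = 643.0 ≈ 643 km

643 km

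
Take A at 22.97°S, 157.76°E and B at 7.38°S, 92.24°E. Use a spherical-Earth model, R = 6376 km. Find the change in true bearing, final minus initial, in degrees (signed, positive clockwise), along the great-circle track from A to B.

Initial bearing θ₁ = atan2(sin Δλ cos φ₂, cos φ₁ sin φ₂ − sin φ₁ cos φ₂ cos Δλ) = 272.67°
Final bearing θ₂ = (initial bearing from the destination back to the start) + 180° = 291.97°
Δθ = θ₂ − θ₁ = +19.3°

+19.3°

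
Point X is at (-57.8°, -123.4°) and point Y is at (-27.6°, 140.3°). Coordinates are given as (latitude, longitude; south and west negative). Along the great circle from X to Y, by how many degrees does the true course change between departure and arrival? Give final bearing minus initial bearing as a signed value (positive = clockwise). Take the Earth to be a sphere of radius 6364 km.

+76.2°

Initial bearing θ₁ = atan2(sin Δλ cos φ₂, cos φ₁ sin φ₂ − sin φ₁ cos φ₂ cos Δλ) = 249.51°
Final bearing θ₂ = (initial bearing from the destination back to the start) + 180° = 325.72°
Δθ = θ₂ − θ₁ = +76.2°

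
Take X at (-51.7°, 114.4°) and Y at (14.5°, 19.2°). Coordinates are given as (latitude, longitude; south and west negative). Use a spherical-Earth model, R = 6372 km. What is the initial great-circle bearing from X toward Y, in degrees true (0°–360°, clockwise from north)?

N = sin Δλ·cos φ₂ = -0.9642;  D = cos φ₁ sin φ₂ − sin φ₁ cos φ₂ cos Δλ = +0.0863
initial course = atan2(N, D) = 275.12°

275.1°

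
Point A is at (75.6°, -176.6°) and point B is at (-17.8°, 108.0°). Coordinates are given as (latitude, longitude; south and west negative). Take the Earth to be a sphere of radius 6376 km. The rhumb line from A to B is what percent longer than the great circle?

Great circle: σ = 1.8095 rad → d_gc = Rσ = 11537.1 km
Rhumb: Δφ = -1.6301, Δλ = -1.3160, Δψ = -2.3847, q = Δφ/Δψ = 0.6836 → d_rh = R√(Δφ²+q²Δλ²) = 11871.4 km
Excess = (11871.4 − 11537.1) / 11537.1 = 334.3 / 11537.1 = 2.90% ≈ 2.9%

2.9%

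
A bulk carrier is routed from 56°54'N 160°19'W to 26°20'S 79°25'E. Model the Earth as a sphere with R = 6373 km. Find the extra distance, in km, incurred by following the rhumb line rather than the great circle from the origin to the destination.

Great circle: cos σ = sin φ₁ sin φ₂ + cos φ₁ cos φ₂ cos Δλ,  σ = 2.2374 rad → d_gc = 14258.7 km
Rhumb line: Δψ = -1.6902, q = Δφ/Δψ = 0.8595, d_rh = R√(Δφ²+q²Δλ²) = 14761.7 km
Excess = 14761.7 − 14258.7 = 503.0 ≈ 503 km

503 km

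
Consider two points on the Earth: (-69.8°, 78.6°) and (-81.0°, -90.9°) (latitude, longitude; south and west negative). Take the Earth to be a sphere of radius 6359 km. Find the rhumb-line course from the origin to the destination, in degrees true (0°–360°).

254.6°

Δψ = ln[tan(π/4+φ₂/2)/tan(π/4+φ₁/2)] = -0.8168
Δλ = -2.9583 rad (taken the short way round)
course = atan2(Δλ, Δψ) = 254.56°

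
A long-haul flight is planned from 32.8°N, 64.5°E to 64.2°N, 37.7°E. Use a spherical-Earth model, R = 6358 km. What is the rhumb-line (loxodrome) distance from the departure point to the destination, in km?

Δψ = ln[tan(π/4+φ₂/2)/tan(π/4+φ₁/2)] = +0.8673;  Δφ = +0.5480 rad,  Δλ = -0.4677 rad
q = Δφ/Δψ = 0.6319
d = R·√(Δφ² + q²Δλ²) = 6358·0.62265 = 3959 km

3959 km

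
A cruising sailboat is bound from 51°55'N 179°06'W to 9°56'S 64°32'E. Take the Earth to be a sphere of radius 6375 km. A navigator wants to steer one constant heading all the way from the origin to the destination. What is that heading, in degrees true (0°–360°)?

238.6°

Meridional parts: M(φ₁)=+1.0638, M(φ₂)=-0.1742 → ΔM = -1.2380;  Δλ = -2.0310 rad
tan C = Δλ / ΔM = +1.6405 → C = 238.63°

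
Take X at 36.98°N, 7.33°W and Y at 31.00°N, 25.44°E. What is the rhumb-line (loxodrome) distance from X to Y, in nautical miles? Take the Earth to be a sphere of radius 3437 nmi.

Rhumb course C = atan2(Δλ, Δψ) with Δψ = ln[tan(π/4+φ₂/2)/tan(π/4+φ₁/2)] = -0.1260, Δλ = +0.5719 → C = 102.42°
d = R·|Δφ| / |cos C| = 3437·0.10437 / 0.21512 = 1668 nmi

1668 nmi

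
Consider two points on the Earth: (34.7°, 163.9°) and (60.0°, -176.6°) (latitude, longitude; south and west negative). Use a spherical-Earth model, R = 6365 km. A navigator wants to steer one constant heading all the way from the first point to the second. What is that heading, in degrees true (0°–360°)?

Δψ = ln[tan(π/4+φ₂/2)/tan(π/4+φ₁/2)] = +0.6705
Δλ = +0.3403 rad (taken the short way round)
course = atan2(Δλ, Δψ) = 26.91°

26.9°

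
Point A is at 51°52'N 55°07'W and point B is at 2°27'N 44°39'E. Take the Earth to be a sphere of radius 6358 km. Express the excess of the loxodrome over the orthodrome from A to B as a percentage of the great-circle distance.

Great circle: σ = 1.6419 rad → d_gc = Rσ = 10439.1 km
Rhumb: Δφ = -0.8625, Δλ = +1.7413, Δψ = -1.0196, q = Δφ/Δψ = 0.8459 → d_rh = R√(Δφ²+q²Δλ²) = 10852.2 km
Excess = (10852.2 − 10439.1) / 10439.1 = 413.1 / 10439.1 = 3.96% ≈ 4.0%

4.0%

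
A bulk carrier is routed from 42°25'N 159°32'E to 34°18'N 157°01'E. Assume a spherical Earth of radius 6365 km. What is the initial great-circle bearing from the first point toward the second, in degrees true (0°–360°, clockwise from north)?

N = sin Δλ·cos φ₂ = -0.0363;  D = cos φ₁ sin φ₂ − sin φ₁ cos φ₂ cos Δλ = -0.1407
initial course = atan2(N, D) = 194.46°

194.5°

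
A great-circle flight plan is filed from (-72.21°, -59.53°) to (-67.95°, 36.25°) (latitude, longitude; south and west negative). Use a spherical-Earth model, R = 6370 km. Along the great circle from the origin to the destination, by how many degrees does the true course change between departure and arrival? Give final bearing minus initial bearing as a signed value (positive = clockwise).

At departure: θ₁ = atan2(sin Δλ cos φ₂, cos φ₁ sin φ₂ − sin φ₁ cos φ₂ cos Δλ) = 130.52°
At arrival: θ₂ = atan2(sin Δλ cos φ₁, −cos φ₂ sin φ₁ + sin φ₂ cos φ₁ cos Δλ) = 38.22°
Δθ = θ₂ − θ₁ = -92.3°

-92.3°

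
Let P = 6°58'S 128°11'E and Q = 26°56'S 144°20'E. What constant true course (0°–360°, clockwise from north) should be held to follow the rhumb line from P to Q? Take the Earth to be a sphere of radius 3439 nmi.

Δψ = ln[tan(π/4+φ₂/2)/tan(π/4+φ₁/2)] = -0.3665
Δλ = +0.2819 rad (taken the short way round)
course = atan2(Δλ, Δψ) = 142.44°

142.4°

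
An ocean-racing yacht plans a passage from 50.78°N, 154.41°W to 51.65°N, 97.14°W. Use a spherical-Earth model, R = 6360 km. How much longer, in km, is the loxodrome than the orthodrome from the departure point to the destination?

Great circle: cos σ = sin φ₁ sin φ₂ + cos φ₁ cos φ₂ cos Δλ,  σ = 0.6099 rad → d_gc = 3879.2 km
Rhumb line: Δψ = +0.0242, q = Δφ/Δψ = 0.6264, d_rh = R√(Δφ²+q²Δλ²) = 3983.1 km
Excess = 3983.1 − 3879.2 = 103.9 ≈ 104 km

104 km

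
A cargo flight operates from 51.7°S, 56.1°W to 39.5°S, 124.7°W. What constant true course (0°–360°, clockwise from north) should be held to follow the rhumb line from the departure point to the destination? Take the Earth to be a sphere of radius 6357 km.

Meridional parts: M(φ₁)=-1.0577, M(φ₂)=-0.7516 → ΔM = +0.3061;  Δλ = -1.1973 rad
tan C = Δλ / ΔM = -3.9111 → C = 284.34°

284.3°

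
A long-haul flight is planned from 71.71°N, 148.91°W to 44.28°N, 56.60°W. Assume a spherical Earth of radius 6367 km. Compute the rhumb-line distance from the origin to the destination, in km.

5942 km

Δψ = ln[tan(π/4+φ₂/2)/tan(π/4+φ₁/2)] = -0.9628;  Δφ = -0.4787 rad,  Δλ = +1.6111 rad
q = Δφ/Δψ = 0.4973
d = R·√(Δφ² + q²Δλ²) = 6367·0.93329 = 5942 km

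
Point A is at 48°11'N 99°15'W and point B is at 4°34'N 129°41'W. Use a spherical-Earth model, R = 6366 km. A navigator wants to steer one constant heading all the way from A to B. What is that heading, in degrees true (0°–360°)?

211.0°

Δψ = ln[tan(π/4+φ₂/2)/tan(π/4+φ₁/2)] = -0.8825
Δλ = -0.5312 rad (taken the short way round)
course = atan2(Δλ, Δψ) = 211.04°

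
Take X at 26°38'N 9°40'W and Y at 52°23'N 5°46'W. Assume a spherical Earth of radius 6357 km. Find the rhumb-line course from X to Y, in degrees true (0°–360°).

Meridional parts: M(φ₁)=+0.4825, M(φ₂)=+1.0771 → ΔM = +0.5945;  Δλ = +0.0681 rad
tan C = Δλ / ΔM = +0.1145 → C = 6.53°

6.5°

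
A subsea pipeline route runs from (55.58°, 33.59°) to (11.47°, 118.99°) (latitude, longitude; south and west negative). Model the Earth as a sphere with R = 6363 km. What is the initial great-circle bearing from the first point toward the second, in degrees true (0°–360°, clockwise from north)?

N = sin Δλ·cos φ₂ = +0.9769;  D = cos φ₁ sin φ₂ − sin φ₁ cos φ₂ cos Δλ = +0.0476
initial course = atan2(N, D) = 87.21°

87.2°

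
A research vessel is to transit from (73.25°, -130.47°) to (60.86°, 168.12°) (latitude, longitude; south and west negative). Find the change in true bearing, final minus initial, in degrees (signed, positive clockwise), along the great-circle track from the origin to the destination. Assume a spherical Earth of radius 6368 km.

-57.6°

Initial bearing θ₁ = atan2(sin Δλ cos φ₂, cos φ₁ sin φ₂ − sin φ₁ cos φ₂ cos Δλ) = 273.82°
Final bearing θ₂ = (initial bearing from the destination back to the start) + 180° = 216.19°
Δθ = θ₂ − θ₁ = -57.6°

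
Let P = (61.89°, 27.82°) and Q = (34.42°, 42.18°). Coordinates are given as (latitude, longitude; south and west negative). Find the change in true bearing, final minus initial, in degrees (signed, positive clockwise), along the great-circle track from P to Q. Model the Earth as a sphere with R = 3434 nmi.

+11.0°

At departure: θ₁ = atan2(sin Δλ cos φ₂, cos φ₁ sin φ₂ − sin φ₁ cos φ₂ cos Δλ) = 154.99°
At arrival: θ₂ = atan2(sin Δλ cos φ₁, −cos φ₂ sin φ₁ + sin φ₂ cos φ₁ cos Δλ) = 166.03°
Δθ = θ₂ − θ₁ = +11.0°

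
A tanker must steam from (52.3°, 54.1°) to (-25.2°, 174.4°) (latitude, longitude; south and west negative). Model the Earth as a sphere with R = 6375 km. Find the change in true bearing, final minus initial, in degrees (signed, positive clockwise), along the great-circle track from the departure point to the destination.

At departure: θ₁ = atan2(sin Δλ cos φ₂, cos φ₁ sin φ₂ − sin φ₁ cos φ₂ cos Δλ) = 82.65°
At arrival: θ₂ = atan2(sin Δλ cos φ₁, −cos φ₂ sin φ₁ + sin φ₂ cos φ₁ cos Δλ) = 137.91°
Δθ = θ₂ − θ₁ = +55.3°

+55.3°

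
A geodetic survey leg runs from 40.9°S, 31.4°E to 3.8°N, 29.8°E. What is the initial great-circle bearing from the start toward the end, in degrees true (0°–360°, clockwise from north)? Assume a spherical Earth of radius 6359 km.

357.7°

N = sin Δλ·cos φ₂ = -0.0279;  D = cos φ₁ sin φ₂ − sin φ₁ cos φ₂ cos Δλ = +0.7031
initial course = atan2(N, D) = 357.73°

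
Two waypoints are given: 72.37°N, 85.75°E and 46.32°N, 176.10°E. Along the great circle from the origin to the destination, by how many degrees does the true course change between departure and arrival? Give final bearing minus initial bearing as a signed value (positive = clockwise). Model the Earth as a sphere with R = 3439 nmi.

+83.2°

At departure: θ₁ = atan2(sin Δλ cos φ₂, cos φ₁ sin φ₂ − sin φ₁ cos φ₂ cos Δλ) = 72.10°
At arrival: θ₂ = atan2(sin Δλ cos φ₁, −cos φ₂ sin φ₁ + sin φ₂ cos φ₁ cos Δλ) = 155.33°
Δθ = θ₂ − θ₁ = +83.2°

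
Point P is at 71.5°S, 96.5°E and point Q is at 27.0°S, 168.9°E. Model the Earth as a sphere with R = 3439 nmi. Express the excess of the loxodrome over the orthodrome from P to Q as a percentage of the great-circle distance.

4.3%

Great circle: σ = 1.0286 rad → d_gc = Rσ = 3537.4 nmi
Rhumb: Δφ = +0.7767, Δλ = +1.2636, Δψ = +1.3251, q = Δφ/Δψ = 0.5861 → d_rh = R√(Δφ²+q²Δλ²) = 3690.7 nmi
Excess = (3690.7 − 3537.4) / 3537.4 = 153.3 / 3537.4 = 4.33% ≈ 4.3%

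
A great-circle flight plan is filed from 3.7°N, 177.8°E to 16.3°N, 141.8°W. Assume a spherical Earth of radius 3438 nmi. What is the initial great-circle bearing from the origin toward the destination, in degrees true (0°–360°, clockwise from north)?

69.5°

θ = atan2( sin Δλ·cos φ₂ ,  cos φ₁ sin φ₂ − sin φ₁ cos φ₂ cos Δλ )
  = atan2(+0.6221, +0.2329) = 69.47°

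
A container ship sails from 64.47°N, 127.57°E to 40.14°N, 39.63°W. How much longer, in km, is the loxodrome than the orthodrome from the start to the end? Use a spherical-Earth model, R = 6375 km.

Great circle: cos σ = sin φ₁ sin φ₂ + cos φ₁ cos φ₂ cos Δλ,  σ = 1.3073 rad → d_gc = 8334.2 km
Rhumb line: Δψ = -0.7187, q = Δφ/Δψ = 0.5909, d_rh = R√(Δφ²+q²Δλ²) = 11320.5 km
Excess = 11320.5 − 8334.2 = 2986.3 ≈ 2986 km

2986 km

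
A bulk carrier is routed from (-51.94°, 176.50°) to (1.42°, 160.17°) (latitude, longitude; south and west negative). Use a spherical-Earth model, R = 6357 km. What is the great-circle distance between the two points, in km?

6115 km

Haversine: a = sin²(Δφ/2)+cos φ₁ cos φ₂ sin²(Δλ/2) = 0.21404;  σ = 2·atan2(√a,√(1−a))
σ = 55.116° → d = Rσ = 6357·0.96195 = 6115 km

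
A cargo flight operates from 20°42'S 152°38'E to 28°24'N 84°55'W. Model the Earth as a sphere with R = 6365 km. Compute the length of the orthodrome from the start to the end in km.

14171 km

Haversine: a = sin²(Δφ/2)+cos φ₁ cos φ₂ sin²(Δλ/2) = 0.80482;  σ = 2·atan2(√a,√(1−a))
σ = 127.563° → d = Rσ = 6365·2.22640 = 14171 km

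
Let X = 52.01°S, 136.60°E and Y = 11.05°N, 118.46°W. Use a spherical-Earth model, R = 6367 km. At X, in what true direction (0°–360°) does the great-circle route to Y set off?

94.9°

θ = atan2( sin Δλ·cos φ₂ ,  cos φ₁ sin φ₂ − sin φ₁ cos φ₂ cos Δλ )
  = atan2(+0.9483, -0.0814) = 94.91°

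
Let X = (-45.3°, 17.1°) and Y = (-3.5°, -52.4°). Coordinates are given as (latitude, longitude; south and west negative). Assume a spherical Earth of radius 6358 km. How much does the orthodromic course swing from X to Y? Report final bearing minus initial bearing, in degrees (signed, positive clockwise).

Initial bearing θ₁ = atan2(sin Δλ cos φ₂, cos φ₁ sin φ₂ − sin φ₁ cos φ₂ cos Δλ) = 282.40°
Final bearing θ₂ = (initial bearing from the destination back to the start) + 180° = 316.51°
Δθ = θ₂ − θ₁ = +34.1°

+34.1°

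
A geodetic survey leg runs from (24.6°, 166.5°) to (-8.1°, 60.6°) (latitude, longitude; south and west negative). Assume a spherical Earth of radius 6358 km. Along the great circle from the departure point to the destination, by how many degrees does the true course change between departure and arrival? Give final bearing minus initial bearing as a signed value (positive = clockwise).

At departure: θ₁ = atan2(sin Δλ cos φ₂, cos φ₁ sin φ₂ − sin φ₁ cos φ₂ cos Δλ) = 269.09°
At arrival: θ₂ = atan2(sin Δλ cos φ₁, −cos φ₂ sin φ₁ + sin φ₂ cos φ₁ cos Δλ) = 246.68°
Δθ = θ₂ − θ₁ = -22.4°

-22.4°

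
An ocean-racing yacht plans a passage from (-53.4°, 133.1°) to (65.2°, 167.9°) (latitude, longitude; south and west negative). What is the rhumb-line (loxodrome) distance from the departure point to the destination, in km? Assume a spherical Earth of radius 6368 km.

13531 km

Δψ = ln[tan(π/4+φ₂/2)/tan(π/4+φ₁/2)] = +2.6212;  Δφ = +2.0700 rad,  Δλ = +0.6074 rad
q = Δφ/Δψ = 0.7897
d = R·√(Δφ² + q²Δλ²) = 6368·2.12480 = 13531 km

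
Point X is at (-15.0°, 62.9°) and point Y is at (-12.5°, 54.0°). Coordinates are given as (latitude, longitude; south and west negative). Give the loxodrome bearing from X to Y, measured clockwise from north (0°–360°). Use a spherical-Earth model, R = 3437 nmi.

286.1°

Δψ = ln[tan(π/4+φ₂/2)/tan(π/4+φ₁/2)] = +0.0449
Δλ = -0.1553 rad (taken the short way round)
course = atan2(Δλ, Δψ) = 286.13°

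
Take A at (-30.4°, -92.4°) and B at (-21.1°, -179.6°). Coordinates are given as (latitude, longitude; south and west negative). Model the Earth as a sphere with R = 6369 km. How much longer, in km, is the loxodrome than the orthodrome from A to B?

196 km

Great circle: cos σ = sin φ₁ sin φ₂ + cos φ₁ cos φ₂ cos Δλ,  σ = 1.3475 rad → d_gc = 8582.0 km
Rhumb line: Δψ = +0.1805, q = Δφ/Δψ = 0.8992, d_rh = R√(Δφ²+q²Δλ²) = 8777.6 km
Excess = 8777.6 − 8582.0 = 195.6 ≈ 196 km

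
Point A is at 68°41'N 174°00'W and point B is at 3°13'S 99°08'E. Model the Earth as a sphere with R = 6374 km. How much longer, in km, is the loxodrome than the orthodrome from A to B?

Great circle: cos σ = sin φ₁ sin φ₂ + cos φ₁ cos φ₂ cos Δλ,  σ = 1.6032 rad → d_gc = 10219.0 km
Rhumb line: Δψ = -1.7264, q = Δφ/Δψ = 0.7269, d_rh = R√(Δφ²+q²Δλ²) = 10645.1 km
Excess = 10645.1 − 10219.0 = 426.1 ≈ 426 km

426 km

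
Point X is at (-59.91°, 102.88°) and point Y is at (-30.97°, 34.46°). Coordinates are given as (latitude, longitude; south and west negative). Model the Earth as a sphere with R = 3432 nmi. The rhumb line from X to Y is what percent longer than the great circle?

3.4%

Great circle: σ = 0.9231 rad → d_gc = Rσ = 3168.1 nmi
Rhumb: Δφ = +0.5051, Δλ = -1.1942, Δψ = +0.7449, q = Δφ/Δψ = 0.6781 → d_rh = R√(Δφ²+q²Δλ²) = 3275.4 nmi
Excess = (3275.4 − 3168.1) / 3168.1 = 107.3 / 3168.1 = 3.39% ≈ 3.4%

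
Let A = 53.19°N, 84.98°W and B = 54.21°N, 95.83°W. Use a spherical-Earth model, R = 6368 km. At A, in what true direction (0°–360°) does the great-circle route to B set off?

N = sin Δλ·cos φ₂ = -0.1101;  D = cos φ₁ sin φ₂ − sin φ₁ cos φ₂ cos Δλ = +0.0262
initial course = atan2(N, D) = 283.37°

283.4°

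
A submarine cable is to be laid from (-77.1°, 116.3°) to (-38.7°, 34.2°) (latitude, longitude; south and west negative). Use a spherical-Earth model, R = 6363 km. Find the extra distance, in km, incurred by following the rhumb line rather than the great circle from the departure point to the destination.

373 km

Great circle: cos σ = sin φ₁ sin φ₂ + cos φ₁ cos φ₂ cos Δλ,  σ = 0.8848 rad → d_gc = 5630.3 km
Rhumb line: Δψ = +1.4463, q = Δφ/Δψ = 0.4634, d_rh = R√(Δφ²+q²Δλ²) = 6003.0 km
Excess = 6003.0 − 5630.3 = 372.7 ≈ 373 km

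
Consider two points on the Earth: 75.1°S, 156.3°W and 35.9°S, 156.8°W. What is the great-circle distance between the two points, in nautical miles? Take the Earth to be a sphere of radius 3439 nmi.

2353 nmi

cos σ = sin φ₁ sin φ₂ + cos φ₁ cos φ₂ cos Δλ
      = sin(-75.10°)sin(-35.90°) + cos(-75.10°)cos(-35.90°)cos(-0.50°) = 0.7749
σ = 39.201° → d = Rσ = 3439·0.68418 = 2353 nmi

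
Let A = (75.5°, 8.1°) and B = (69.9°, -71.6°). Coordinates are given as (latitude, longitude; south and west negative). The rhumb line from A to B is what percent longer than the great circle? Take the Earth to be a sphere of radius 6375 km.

Great circle: σ = 0.3909 rad → d_gc = Rσ = 2492.0 km
Rhumb: Δφ = -0.0977, Δλ = -1.3910, Δψ = -0.3315, q = Δφ/Δψ = 0.2948 → d_rh = R√(Δφ²+q²Δλ²) = 2687.4 km
Excess = (2687.4 − 2492.0) / 2492.0 = 195.4 / 2492.0 = 7.84% ≈ 7.8%

7.8%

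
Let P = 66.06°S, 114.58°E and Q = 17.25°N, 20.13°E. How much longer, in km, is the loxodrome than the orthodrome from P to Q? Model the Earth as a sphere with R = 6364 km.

431 km

Great circle: cos σ = sin φ₁ sin φ₂ + cos φ₁ cos φ₂ cos Δλ,  σ = 1.8766 rad → d_gc = 11942.9 km
Rhumb line: Δψ = +1.8568, q = Δφ/Δψ = 0.7831, d_rh = R√(Δφ²+q²Δλ²) = 12373.9 km
Excess = 12373.9 − 11942.9 = 431.0 ≈ 431 km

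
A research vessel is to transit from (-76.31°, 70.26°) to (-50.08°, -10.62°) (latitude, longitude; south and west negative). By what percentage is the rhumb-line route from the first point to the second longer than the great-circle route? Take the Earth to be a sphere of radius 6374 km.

Great circle: σ = 0.6932 rad → d_gc = Rσ = 4418.3 km
Rhumb: Δφ = +0.4578, Δλ = -1.4116, Δψ = +1.1071, q = Δφ/Δψ = 0.4135 → d_rh = R√(Δφ²+q²Δλ²) = 4728.5 km
Excess = (4728.5 − 4418.3) / 4418.3 = 310.2 / 4418.3 = 7.02% ≈ 7.0%

7.0%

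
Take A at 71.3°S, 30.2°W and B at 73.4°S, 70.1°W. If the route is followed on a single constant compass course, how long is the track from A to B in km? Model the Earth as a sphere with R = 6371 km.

Rhumb course C = atan2(Δλ, Δψ) with Δψ = ln[tan(π/4+φ₂/2)/tan(π/4+φ₁/2)] = -0.1210, Δλ = -0.6964 → C = 260.14°
d = R·|Δφ| / |cos C| = 6371·0.03665 / 0.17122 = 1364 km

1364 km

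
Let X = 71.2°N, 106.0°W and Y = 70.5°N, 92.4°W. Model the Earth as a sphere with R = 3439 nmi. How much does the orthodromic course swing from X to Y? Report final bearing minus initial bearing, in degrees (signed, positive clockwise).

Initial bearing θ₁ = atan2(sin Δλ cos φ₂, cos φ₁ sin φ₂ − sin φ₁ cos φ₂ cos Δλ) = 92.45°
Final bearing θ₂ = (initial bearing from the destination back to the start) + 180° = 105.30°
Δθ = θ₂ − θ₁ = +12.9°

+12.9°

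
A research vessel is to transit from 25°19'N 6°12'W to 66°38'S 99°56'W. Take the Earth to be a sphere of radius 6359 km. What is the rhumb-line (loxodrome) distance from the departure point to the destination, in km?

Δψ = ln[tan(π/4+φ₂/2)/tan(π/4+φ₁/2)] = -2.0330;  Δφ = -1.6048 rad,  Δλ = -1.6360 rad
q = Δφ/Δψ = 0.7894
d = R·√(Δφ² + q²Δλ²) = 6359·2.05989 = 13099 km

13099 km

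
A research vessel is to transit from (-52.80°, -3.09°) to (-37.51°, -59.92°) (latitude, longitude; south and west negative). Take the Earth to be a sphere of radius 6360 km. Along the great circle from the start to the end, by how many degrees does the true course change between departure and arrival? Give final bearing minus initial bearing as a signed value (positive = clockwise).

At departure: θ₁ = atan2(sin Δλ cos φ₂, cos φ₁ sin φ₂ − sin φ₁ cos φ₂ cos Δλ) = 268.06°
At arrival: θ₂ = atan2(sin Δλ cos φ₁, −cos φ₂ sin φ₁ + sin φ₂ cos φ₁ cos Δλ) = 310.38°
Δθ = θ₂ − θ₁ = +42.3°

+42.3°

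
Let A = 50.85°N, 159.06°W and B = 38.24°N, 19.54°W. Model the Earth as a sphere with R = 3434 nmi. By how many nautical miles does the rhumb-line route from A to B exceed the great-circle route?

932 nmi

Great circle: cos σ = sin φ₁ sin φ₂ + cos φ₁ cos φ₂ cos Δλ,  σ = 1.4678 rad → d_gc = 5040.4 nmi
Rhumb line: Δψ = -0.3107, q = Δφ/Δψ = 0.7085, d_rh = R√(Δφ²+q²Δλ²) = 5972.1 nmi
Excess = 5972.1 − 5040.4 = 931.7 ≈ 932 nmi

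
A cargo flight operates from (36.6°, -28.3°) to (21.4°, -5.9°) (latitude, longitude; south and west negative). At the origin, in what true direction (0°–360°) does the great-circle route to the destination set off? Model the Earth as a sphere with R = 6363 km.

121.8°

θ = atan2( sin Δλ·cos φ₂ ,  cos φ₁ sin φ₂ − sin φ₁ cos φ₂ cos Δλ )
  = atan2(+0.3548, -0.2203) = 121.84°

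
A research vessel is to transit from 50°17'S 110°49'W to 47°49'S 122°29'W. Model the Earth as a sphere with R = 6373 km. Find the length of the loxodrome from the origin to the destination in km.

Rhumb course C = atan2(Δλ, Δψ) with Δψ = ln[tan(π/4+φ₂/2)/tan(π/4+φ₁/2)] = +0.0657, Δλ = -0.2036 → C = 287.88°
d = R·|Δφ| / |cos C| = 6373·0.04305 / 0.30709 = 893 km

893 km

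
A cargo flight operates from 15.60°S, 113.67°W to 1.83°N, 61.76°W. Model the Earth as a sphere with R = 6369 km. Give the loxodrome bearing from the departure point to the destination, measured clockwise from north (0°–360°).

71.2°

Meridional parts: M(φ₁)=-0.2757, M(φ₂)=+0.0319 → ΔM = +0.3076;  Δλ = +0.9060 rad
tan C = Δλ / ΔM = +2.9450 → C = 71.24°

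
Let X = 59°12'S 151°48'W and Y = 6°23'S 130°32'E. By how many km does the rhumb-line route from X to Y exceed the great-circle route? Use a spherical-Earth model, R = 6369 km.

Great circle: cos σ = sin φ₁ sin φ₂ + cos φ₁ cos φ₂ cos Δλ,  σ = 1.3652 rad → d_gc = 8694.7 km
Rhumb line: Δψ = +1.1777, q = Δφ/Δψ = 0.7827, d_rh = R√(Δφ²+q²Δλ²) = 8951.8 km
Excess = 8951.8 − 8694.7 = 257.1 ≈ 257 km

257 km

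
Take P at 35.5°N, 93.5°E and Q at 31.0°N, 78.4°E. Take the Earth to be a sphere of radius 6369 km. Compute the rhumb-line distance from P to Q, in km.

Δψ = ln[tan(π/4+φ₂/2)/tan(π/4+φ₁/2)] = -0.0940;  Δφ = -0.0785 rad,  Δλ = -0.2635 rad
q = Δφ/Δψ = 0.8359
d = R·√(Δφ² + q²Δλ²) = 6369·0.23388 = 1490 km

1490 km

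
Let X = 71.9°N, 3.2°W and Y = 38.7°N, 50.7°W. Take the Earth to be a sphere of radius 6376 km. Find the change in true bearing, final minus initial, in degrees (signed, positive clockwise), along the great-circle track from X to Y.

-41.4°

Initial bearing θ₁ = atan2(sin Δλ cos φ₂, cos φ₁ sin φ₂ − sin φ₁ cos φ₂ cos Δλ) = 241.92°
Final bearing θ₂ = (initial bearing from the destination back to the start) + 180° = 200.56°
Δθ = θ₂ − θ₁ = -41.4°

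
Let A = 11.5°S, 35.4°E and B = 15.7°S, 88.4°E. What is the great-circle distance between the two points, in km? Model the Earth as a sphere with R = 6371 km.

cos σ = sin φ₁ sin φ₂ + cos φ₁ cos φ₂ cos Δλ
      = sin(-11.50°)sin(-15.70°) + cos(-11.50°)cos(-15.70°)cos(53.00°) = 0.6217
σ = 51.561° → d = Rσ = 6371·0.89991 = 5733 km

5733 km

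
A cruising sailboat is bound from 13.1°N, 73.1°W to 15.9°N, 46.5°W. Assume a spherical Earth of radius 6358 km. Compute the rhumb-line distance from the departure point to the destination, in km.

2874 km

Δψ = ln[tan(π/4+φ₂/2)/tan(π/4+φ₁/2)] = +0.0505;  Δφ = +0.0489 rad,  Δλ = +0.4643 rad
q = Δφ/Δψ = 0.9680
d = R·√(Δφ² + q²Δλ²) = 6358·0.45207 = 2874 km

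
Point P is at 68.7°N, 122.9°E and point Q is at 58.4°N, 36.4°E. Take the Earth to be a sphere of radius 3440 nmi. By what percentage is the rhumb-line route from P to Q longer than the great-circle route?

8.4%

Great circle: σ = 0.6348 rad → d_gc = Rσ = 2183.9 nmi
Rhumb: Δφ = -0.1798, Δλ = -1.5097, Δψ = -0.4086, q = Δφ/Δψ = 0.4399 → d_rh = R√(Δφ²+q²Δλ²) = 2366.9 nmi
Excess = (2366.9 − 2183.9) / 2183.9 = 183.0 / 2183.9 = 8.38% ≈ 8.4%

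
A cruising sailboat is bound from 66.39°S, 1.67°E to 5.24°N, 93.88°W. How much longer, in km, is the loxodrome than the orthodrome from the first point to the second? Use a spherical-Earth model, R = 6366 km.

512 km

Great circle: cos σ = sin φ₁ sin φ₂ + cos φ₁ cos φ₂ cos Δλ,  σ = 1.6934 rad → d_gc = 10779.9 km
Rhumb line: Δψ = +1.6570, q = Δφ/Δψ = 0.7545, d_rh = R√(Δφ²+q²Δλ²) = 11291.5 km
Excess = 11291.5 − 10779.9 = 511.6 ≈ 512 km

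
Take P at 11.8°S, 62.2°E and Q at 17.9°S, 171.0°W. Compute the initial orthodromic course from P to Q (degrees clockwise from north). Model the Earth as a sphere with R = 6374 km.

118.7°

N = sin Δλ·cos φ₂ = +0.7620;  D = cos φ₁ sin φ₂ − sin φ₁ cos φ₂ cos Δλ = -0.4174
initial course = atan2(N, D) = 118.72°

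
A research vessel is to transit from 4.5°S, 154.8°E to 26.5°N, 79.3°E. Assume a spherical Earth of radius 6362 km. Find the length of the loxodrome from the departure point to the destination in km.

8820 km

Δψ = ln[tan(π/4+φ₂/2)/tan(π/4+φ₁/2)] = +0.5586;  Δφ = +0.5411 rad,  Δλ = -1.3177 rad
q = Δφ/Δψ = 0.9686
d = R·√(Δφ² + q²Δλ²) = 6362·1.38635 = 8820 km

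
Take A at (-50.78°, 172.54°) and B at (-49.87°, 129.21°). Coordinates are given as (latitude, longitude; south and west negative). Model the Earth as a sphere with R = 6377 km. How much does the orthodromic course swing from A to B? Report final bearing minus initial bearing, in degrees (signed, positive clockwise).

+34.0°

At departure: θ₁ = atan2(sin Δλ cos φ₂, cos φ₁ sin φ₂ − sin φ₁ cos φ₂ cos Δλ) = 254.79°
At arrival: θ₂ = atan2(sin Δλ cos φ₁, −cos φ₂ sin φ₁ + sin φ₂ cos φ₁ cos Δλ) = 288.79°
Δθ = θ₂ − θ₁ = +34.0°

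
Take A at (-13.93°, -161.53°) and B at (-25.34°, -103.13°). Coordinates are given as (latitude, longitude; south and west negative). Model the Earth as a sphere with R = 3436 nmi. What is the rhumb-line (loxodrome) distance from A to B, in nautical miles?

3362 nmi

Δψ = ln[tan(π/4+φ₂/2)/tan(π/4+φ₁/2)] = -0.2119;  Δφ = -0.1991 rad,  Δλ = +1.0193 rad
q = Δφ/Δψ = 0.9399
d = R·√(Δφ² + q²Δλ²) = 3436·0.97849 = 3362 nmi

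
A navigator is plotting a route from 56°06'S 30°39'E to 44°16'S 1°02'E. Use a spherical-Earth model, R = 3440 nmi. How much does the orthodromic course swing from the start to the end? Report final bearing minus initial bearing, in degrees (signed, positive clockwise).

+23.1°

At departure: θ₁ = atan2(sin Δλ cos φ₂, cos φ₁ sin φ₂ − sin φ₁ cos φ₂ cos Δλ) = 289.80°
At arrival: θ₂ = atan2(sin Δλ cos φ₁, −cos φ₂ sin φ₁ + sin φ₂ cos φ₁ cos Δλ) = 312.88°
Δθ = θ₂ − θ₁ = +23.1°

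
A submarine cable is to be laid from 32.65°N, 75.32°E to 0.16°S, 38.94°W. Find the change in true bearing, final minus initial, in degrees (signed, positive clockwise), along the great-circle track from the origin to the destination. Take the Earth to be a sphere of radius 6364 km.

Initial bearing θ₁ = atan2(sin Δλ cos φ₂, cos φ₁ sin φ₂ − sin φ₁ cos φ₂ cos Δλ) = 283.53°
Final bearing θ₂ = (initial bearing from the destination back to the start) + 180° = 234.95°
Δθ = θ₂ − θ₁ = -48.6°

-48.6°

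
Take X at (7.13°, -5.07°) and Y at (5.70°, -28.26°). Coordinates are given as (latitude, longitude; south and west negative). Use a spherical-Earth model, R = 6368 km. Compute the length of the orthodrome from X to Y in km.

2566 km

cos σ = sin φ₁ sin φ₂ + cos φ₁ cos φ₂ cos Δλ
      = sin(7.13°)sin(5.70°) + cos(7.13°)cos(5.70°)cos(-23.19°) = 0.9199
σ = 23.087° → d = Rσ = 6368·0.40294 = 2566 km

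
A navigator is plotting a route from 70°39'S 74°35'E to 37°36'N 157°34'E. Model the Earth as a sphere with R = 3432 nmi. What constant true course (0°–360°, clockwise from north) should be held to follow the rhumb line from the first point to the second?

30.3°

Δψ = ln[tan(π/4+φ₂/2)/tan(π/4+φ₁/2)] = +2.4783
Δλ = +1.4483 rad (taken the short way round)
course = atan2(Δλ, Δψ) = 30.30°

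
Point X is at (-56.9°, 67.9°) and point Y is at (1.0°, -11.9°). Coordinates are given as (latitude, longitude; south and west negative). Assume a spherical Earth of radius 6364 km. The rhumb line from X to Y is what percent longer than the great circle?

2.5%

Great circle: σ = 1.4886 rad → d_gc = Rσ = 9473.7 km
Rhumb: Δφ = +1.0105, Δλ = -1.3928, Δψ = +1.2309, q = Δφ/Δψ = 0.8210 → d_rh = R√(Δφ²+q²Δλ²) = 9711.3 km
Excess = (9711.3 − 9473.7) / 9473.7 = 237.6 / 9473.7 = 2.51% ≈ 2.5%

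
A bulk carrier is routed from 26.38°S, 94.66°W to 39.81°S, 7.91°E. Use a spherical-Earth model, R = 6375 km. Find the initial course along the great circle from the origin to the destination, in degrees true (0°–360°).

θ = atan2( sin Δλ·cos φ₂ ,  cos φ₁ sin φ₂ − sin φ₁ cos φ₂ cos Δλ )
  = atan2(+0.7498, -0.6479) = 130.83°

130.8°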